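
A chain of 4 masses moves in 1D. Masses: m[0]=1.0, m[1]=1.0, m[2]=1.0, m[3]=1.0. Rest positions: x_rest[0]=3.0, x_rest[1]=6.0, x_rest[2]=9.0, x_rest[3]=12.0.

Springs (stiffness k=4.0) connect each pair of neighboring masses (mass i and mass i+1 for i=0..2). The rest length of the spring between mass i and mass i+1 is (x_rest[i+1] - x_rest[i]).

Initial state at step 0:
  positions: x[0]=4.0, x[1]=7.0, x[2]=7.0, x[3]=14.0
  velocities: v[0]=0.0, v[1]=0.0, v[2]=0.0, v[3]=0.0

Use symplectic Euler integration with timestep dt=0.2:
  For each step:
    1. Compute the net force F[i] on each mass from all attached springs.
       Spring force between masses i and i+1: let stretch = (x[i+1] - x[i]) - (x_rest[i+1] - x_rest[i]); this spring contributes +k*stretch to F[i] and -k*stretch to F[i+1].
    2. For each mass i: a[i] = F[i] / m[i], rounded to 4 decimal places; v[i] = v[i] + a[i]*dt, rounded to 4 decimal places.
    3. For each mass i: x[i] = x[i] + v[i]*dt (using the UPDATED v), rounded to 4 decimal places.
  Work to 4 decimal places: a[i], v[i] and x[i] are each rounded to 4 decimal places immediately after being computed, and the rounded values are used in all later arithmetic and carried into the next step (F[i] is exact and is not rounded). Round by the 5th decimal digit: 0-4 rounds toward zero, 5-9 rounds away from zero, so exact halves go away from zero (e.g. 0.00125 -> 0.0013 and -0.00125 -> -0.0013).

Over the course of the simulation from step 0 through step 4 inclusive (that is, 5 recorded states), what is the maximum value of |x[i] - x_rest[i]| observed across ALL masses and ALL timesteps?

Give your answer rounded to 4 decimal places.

Step 0: x=[4.0000 7.0000 7.0000 14.0000] v=[0.0000 0.0000 0.0000 0.0000]
Step 1: x=[4.0000 6.5200 8.1200 13.3600] v=[0.0000 -2.4000 5.6000 -3.2000]
Step 2: x=[3.9232 5.8928 9.8224 12.3616] v=[-0.3840 -3.1360 8.5120 -4.9920]
Step 3: x=[3.6815 5.5792 11.3023 11.4369] v=[-1.2083 -1.5680 7.3997 -4.6234]
Step 4: x=[3.2635 5.8777 11.8881 10.9707] v=[-2.0901 1.4923 2.9289 -2.3311]
Max displacement = 2.8881

Answer: 2.8881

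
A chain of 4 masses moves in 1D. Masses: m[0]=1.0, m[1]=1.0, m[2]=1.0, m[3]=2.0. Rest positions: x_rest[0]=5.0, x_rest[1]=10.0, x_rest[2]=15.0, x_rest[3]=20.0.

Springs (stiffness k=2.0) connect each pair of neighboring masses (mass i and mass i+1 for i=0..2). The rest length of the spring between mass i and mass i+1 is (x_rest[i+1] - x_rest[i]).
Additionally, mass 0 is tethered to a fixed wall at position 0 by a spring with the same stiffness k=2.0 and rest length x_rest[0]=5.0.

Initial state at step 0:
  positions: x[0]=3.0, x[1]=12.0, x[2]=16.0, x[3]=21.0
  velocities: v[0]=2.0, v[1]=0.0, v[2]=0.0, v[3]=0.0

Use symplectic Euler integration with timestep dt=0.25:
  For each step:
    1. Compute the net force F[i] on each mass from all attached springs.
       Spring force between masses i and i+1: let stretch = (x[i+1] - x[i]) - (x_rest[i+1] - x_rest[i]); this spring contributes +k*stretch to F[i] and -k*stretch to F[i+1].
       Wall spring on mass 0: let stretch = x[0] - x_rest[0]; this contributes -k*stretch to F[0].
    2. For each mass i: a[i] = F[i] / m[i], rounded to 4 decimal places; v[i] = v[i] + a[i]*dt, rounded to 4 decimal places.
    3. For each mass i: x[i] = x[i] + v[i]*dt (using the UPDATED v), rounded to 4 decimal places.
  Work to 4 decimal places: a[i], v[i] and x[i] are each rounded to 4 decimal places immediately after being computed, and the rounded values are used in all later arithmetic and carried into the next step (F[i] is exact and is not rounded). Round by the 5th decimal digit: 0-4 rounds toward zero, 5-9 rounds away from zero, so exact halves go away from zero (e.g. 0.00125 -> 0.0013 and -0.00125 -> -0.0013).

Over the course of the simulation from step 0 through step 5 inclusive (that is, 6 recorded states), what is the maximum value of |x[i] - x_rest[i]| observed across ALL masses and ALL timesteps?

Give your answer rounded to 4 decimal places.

Step 0: x=[3.0000 12.0000 16.0000 21.0000] v=[2.0000 0.0000 0.0000 0.0000]
Step 1: x=[4.2500 11.3750 16.1250 21.0000] v=[5.0000 -2.5000 0.5000 0.0000]
Step 2: x=[5.8594 10.4531 16.2656 21.0078] v=[6.4375 -3.6875 0.5625 0.0313]
Step 3: x=[7.3106 9.6836 16.2725 21.0318] v=[5.8047 -3.0781 0.0274 0.0958]
Step 4: x=[8.1446 9.4411 16.0507 21.0708] v=[3.3359 -0.9702 -0.8874 0.1560]
Step 5: x=[8.1226 9.8627 15.6302 21.1086] v=[-0.0882 1.6864 -1.6822 0.1510]
Max displacement = 3.1446

Answer: 3.1446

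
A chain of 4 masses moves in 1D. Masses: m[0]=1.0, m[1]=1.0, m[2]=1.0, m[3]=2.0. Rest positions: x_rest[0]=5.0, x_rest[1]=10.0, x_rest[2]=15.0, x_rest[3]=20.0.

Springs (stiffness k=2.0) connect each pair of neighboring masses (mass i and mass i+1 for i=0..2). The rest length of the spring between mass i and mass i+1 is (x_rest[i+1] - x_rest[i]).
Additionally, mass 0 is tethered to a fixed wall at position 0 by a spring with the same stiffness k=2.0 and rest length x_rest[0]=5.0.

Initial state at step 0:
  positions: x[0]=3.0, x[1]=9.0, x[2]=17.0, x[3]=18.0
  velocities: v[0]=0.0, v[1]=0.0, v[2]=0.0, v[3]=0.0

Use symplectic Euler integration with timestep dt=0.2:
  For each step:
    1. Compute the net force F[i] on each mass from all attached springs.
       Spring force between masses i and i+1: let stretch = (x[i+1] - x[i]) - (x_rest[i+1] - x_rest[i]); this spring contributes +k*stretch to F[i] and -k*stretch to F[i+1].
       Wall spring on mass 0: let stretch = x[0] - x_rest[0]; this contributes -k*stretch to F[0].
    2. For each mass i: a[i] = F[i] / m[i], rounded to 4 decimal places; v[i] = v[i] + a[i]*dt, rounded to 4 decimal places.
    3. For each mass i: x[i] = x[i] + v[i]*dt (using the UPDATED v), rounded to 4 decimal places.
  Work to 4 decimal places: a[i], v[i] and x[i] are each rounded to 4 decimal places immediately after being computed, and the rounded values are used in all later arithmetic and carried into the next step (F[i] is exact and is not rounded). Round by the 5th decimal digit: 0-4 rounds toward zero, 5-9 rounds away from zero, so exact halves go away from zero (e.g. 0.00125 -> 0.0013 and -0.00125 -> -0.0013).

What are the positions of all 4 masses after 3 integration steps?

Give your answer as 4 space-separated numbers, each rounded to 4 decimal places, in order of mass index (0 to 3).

Answer: 4.3120 9.7194 14.1912 18.8218

Derivation:
Step 0: x=[3.0000 9.0000 17.0000 18.0000] v=[0.0000 0.0000 0.0000 0.0000]
Step 1: x=[3.2400 9.1600 16.4400 18.1600] v=[1.2000 0.8000 -2.8000 0.8000]
Step 2: x=[3.6944 9.4288 15.4352 18.4512] v=[2.2720 1.3440 -5.0240 1.4560]
Step 3: x=[4.3120 9.7194 14.1912 18.8218] v=[3.0880 1.4528 -6.2202 1.8528]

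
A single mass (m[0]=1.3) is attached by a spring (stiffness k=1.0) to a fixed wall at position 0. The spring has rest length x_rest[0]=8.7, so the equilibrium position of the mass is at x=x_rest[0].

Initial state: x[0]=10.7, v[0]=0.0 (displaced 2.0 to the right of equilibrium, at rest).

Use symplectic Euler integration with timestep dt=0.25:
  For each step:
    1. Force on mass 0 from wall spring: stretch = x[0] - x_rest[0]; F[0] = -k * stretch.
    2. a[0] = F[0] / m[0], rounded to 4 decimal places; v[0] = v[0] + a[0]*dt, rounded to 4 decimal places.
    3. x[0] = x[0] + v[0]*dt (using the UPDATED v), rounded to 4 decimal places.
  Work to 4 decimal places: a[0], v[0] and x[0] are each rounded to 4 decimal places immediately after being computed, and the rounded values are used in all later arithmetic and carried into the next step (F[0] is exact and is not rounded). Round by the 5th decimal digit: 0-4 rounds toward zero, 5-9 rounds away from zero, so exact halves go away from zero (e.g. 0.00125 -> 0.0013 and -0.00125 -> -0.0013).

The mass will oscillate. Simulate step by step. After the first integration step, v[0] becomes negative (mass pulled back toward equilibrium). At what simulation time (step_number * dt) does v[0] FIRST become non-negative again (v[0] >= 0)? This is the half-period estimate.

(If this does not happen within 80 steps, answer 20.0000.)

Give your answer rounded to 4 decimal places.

Answer: 3.7500

Derivation:
Step 0: x=[10.7000] v=[0.0000]
Step 1: x=[10.6039] v=[-0.3846]
Step 2: x=[10.4162] v=[-0.7507]
Step 3: x=[10.1460] v=[-1.0808]
Step 4: x=[9.8063] v=[-1.3589]
Step 5: x=[9.4134] v=[-1.5717]
Step 6: x=[8.9862] v=[-1.7089]
Step 7: x=[8.5452] v=[-1.7640]
Step 8: x=[8.1117] v=[-1.7342]
Step 9: x=[7.7064] v=[-1.6211]
Step 10: x=[7.3489] v=[-1.4300]
Step 11: x=[7.0564] v=[-1.1702]
Step 12: x=[6.8429] v=[-0.8541]
Step 13: x=[6.7187] v=[-0.4970]
Step 14: x=[6.6897] v=[-0.1160]
Step 15: x=[6.7574] v=[0.2706]
First v>=0 after going negative at step 15, time=3.7500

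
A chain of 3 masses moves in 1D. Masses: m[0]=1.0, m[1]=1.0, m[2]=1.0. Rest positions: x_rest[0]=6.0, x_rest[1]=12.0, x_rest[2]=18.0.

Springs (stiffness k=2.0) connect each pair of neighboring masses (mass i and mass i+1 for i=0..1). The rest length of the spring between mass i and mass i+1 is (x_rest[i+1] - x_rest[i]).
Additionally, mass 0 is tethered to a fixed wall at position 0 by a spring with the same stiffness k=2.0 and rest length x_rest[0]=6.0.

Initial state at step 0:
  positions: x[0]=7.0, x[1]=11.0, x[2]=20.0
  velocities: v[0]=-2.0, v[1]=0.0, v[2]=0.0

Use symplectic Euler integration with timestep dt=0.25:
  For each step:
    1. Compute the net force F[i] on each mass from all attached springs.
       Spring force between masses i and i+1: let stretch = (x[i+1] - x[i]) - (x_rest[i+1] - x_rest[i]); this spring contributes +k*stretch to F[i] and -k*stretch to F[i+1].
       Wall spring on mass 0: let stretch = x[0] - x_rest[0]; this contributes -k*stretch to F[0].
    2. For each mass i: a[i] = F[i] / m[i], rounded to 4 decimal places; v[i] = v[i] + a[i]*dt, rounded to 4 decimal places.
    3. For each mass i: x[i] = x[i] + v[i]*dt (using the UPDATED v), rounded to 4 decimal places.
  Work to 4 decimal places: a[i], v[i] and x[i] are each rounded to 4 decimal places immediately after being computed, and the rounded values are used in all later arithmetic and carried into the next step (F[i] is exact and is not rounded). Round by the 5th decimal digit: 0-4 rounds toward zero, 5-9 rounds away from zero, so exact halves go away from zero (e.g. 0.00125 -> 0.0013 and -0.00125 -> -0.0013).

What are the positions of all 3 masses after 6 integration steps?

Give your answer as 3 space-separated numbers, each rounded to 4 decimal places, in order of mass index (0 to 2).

Answer: 5.8124 12.4871 17.4003

Derivation:
Step 0: x=[7.0000 11.0000 20.0000] v=[-2.0000 0.0000 0.0000]
Step 1: x=[6.1250 11.6250 19.6250] v=[-3.5000 2.5000 -1.5000]
Step 2: x=[5.1719 12.5625 19.0000] v=[-3.8125 3.7500 -2.5000]
Step 3: x=[4.4961 13.3809 18.3203] v=[-2.7032 3.2735 -2.7188]
Step 4: x=[4.3689 13.7061 17.7732] v=[-0.5089 1.3008 -2.1885]
Step 5: x=[4.8627 13.3725 17.4677] v=[1.9753 -1.3343 -1.2221]
Step 6: x=[5.8124 12.4871 17.4003] v=[3.7989 -3.5416 -0.2697]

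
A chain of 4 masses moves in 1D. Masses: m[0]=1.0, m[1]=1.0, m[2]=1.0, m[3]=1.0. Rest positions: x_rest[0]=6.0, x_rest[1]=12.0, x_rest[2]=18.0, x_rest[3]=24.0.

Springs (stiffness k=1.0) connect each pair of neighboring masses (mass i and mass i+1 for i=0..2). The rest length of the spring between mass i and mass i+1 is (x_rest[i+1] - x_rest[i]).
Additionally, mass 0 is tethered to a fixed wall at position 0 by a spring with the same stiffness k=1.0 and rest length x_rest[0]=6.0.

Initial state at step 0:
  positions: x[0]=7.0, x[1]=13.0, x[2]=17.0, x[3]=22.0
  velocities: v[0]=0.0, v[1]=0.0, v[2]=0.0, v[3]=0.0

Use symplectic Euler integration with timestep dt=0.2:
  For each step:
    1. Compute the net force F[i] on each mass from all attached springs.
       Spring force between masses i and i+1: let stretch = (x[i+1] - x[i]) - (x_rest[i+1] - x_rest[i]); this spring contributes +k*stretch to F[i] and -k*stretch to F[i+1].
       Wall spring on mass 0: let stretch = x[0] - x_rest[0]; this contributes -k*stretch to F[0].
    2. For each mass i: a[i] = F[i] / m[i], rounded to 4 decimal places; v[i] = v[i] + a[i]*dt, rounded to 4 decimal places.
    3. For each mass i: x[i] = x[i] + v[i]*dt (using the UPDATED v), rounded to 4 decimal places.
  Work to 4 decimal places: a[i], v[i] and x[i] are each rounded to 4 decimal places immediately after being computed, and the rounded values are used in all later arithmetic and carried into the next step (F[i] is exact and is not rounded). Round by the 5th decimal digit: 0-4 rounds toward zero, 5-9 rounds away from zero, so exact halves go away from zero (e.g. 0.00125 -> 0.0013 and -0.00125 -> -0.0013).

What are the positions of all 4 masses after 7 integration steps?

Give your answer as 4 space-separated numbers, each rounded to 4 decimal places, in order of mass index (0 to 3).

Step 0: x=[7.0000 13.0000 17.0000 22.0000] v=[0.0000 0.0000 0.0000 0.0000]
Step 1: x=[6.9600 12.9200 17.0400 22.0400] v=[-0.2000 -0.4000 0.2000 0.2000]
Step 2: x=[6.8800 12.7664 17.1152 22.1200] v=[-0.4000 -0.7680 0.3760 0.4000]
Step 3: x=[6.7603 12.5513 17.2166 22.2398] v=[-0.5987 -1.0755 0.5072 0.5990]
Step 4: x=[6.6018 12.2912 17.3324 22.3987] v=[-0.7926 -1.3006 0.5788 0.7944]
Step 5: x=[6.4068 12.0052 17.4492 22.5949] v=[-0.9751 -1.4302 0.5838 0.9811]
Step 6: x=[6.1794 11.7130 17.5540 22.8253] v=[-1.1368 -1.4611 0.5241 1.1520]
Step 7: x=[5.9262 11.4331 17.6360 23.0848] v=[-1.2660 -1.3996 0.4102 1.2977]

Answer: 5.9262 11.4331 17.6360 23.0848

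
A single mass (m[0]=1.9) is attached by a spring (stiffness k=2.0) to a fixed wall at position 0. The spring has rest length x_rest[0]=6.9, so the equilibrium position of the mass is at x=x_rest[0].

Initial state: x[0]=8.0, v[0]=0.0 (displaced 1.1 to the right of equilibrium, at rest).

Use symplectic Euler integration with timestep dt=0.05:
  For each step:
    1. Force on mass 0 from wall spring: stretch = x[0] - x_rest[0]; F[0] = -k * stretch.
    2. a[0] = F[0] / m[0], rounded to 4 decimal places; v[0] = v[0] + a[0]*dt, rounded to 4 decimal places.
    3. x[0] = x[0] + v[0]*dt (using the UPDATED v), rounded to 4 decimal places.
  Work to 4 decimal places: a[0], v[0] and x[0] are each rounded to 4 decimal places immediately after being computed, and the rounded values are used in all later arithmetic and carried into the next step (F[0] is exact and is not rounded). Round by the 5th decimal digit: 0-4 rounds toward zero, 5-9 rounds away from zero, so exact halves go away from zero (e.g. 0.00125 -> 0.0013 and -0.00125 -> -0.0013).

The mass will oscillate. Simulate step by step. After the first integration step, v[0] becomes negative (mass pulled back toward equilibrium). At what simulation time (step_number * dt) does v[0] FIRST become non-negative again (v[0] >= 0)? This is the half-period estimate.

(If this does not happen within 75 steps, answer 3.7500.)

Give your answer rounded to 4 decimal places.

Step 0: x=[8.0000] v=[0.0000]
Step 1: x=[7.9971] v=[-0.0579]
Step 2: x=[7.9913] v=[-0.1156]
Step 3: x=[7.9827] v=[-0.1730]
Step 4: x=[7.9712] v=[-0.2300]
Step 5: x=[7.9569] v=[-0.2864]
Step 6: x=[7.9398] v=[-0.3420]
Step 7: x=[7.9200] v=[-0.3967]
Step 8: x=[7.8975] v=[-0.4504]
Step 9: x=[7.8724] v=[-0.5029]
Step 10: x=[7.8447] v=[-0.5541]
Step 11: x=[7.8145] v=[-0.6038]
Step 12: x=[7.7819] v=[-0.6519]
Step 13: x=[7.7470] v=[-0.6983]
Step 14: x=[7.7099] v=[-0.7429]
Step 15: x=[7.6706] v=[-0.7855]
Step 16: x=[7.6293] v=[-0.8261]
Step 17: x=[7.5861] v=[-0.8645]
Step 18: x=[7.5411] v=[-0.9006]
Step 19: x=[7.4944] v=[-0.9343]
Step 20: x=[7.4461] v=[-0.9656]
Step 21: x=[7.3964] v=[-0.9943]
Step 22: x=[7.3454] v=[-1.0204]
Step 23: x=[7.2932] v=[-1.0438]
Step 24: x=[7.2400] v=[-1.0645]
Step 25: x=[7.1859] v=[-1.0824]
Step 26: x=[7.1310] v=[-1.0974]
Step 27: x=[7.0755] v=[-1.1096]
Step 28: x=[7.0196] v=[-1.1188]
Step 29: x=[6.9633] v=[-1.1251]
Step 30: x=[6.9069] v=[-1.1284]
Step 31: x=[6.8505] v=[-1.1288]
Step 32: x=[6.7942] v=[-1.1262]
Step 33: x=[6.7382] v=[-1.1206]
Step 34: x=[6.6826] v=[-1.1121]
Step 35: x=[6.6276] v=[-1.1007]
Step 36: x=[6.5733] v=[-1.0864]
Step 37: x=[6.5198] v=[-1.0692]
Step 38: x=[6.4673] v=[-1.0492]
Step 39: x=[6.4160] v=[-1.0264]
Step 40: x=[6.3660] v=[-1.0009]
Step 41: x=[6.3174] v=[-0.9728]
Step 42: x=[6.2703] v=[-0.9421]
Step 43: x=[6.2249] v=[-0.9090]
Step 44: x=[6.1812] v=[-0.8735]
Step 45: x=[6.1394] v=[-0.8357]
Step 46: x=[6.0996] v=[-0.7957]
Step 47: x=[6.0619] v=[-0.7536]
Step 48: x=[6.0264] v=[-0.7095]
Step 49: x=[5.9932] v=[-0.6635]
Step 50: x=[5.9624] v=[-0.6158]
Step 51: x=[5.9341] v=[-0.5665]
Step 52: x=[5.9083] v=[-0.5157]
Step 53: x=[5.8851] v=[-0.4635]
Step 54: x=[5.8646] v=[-0.4101]
Step 55: x=[5.8468] v=[-0.3556]
Step 56: x=[5.8318] v=[-0.3002]
Step 57: x=[5.8196] v=[-0.2440]
Step 58: x=[5.8102] v=[-0.1871]
Step 59: x=[5.8037] v=[-0.1297]
Step 60: x=[5.8001] v=[-0.0720]
Step 61: x=[5.7994] v=[-0.0141]
Step 62: x=[5.8016] v=[0.0438]
First v>=0 after going negative at step 62, time=3.1000

Answer: 3.1000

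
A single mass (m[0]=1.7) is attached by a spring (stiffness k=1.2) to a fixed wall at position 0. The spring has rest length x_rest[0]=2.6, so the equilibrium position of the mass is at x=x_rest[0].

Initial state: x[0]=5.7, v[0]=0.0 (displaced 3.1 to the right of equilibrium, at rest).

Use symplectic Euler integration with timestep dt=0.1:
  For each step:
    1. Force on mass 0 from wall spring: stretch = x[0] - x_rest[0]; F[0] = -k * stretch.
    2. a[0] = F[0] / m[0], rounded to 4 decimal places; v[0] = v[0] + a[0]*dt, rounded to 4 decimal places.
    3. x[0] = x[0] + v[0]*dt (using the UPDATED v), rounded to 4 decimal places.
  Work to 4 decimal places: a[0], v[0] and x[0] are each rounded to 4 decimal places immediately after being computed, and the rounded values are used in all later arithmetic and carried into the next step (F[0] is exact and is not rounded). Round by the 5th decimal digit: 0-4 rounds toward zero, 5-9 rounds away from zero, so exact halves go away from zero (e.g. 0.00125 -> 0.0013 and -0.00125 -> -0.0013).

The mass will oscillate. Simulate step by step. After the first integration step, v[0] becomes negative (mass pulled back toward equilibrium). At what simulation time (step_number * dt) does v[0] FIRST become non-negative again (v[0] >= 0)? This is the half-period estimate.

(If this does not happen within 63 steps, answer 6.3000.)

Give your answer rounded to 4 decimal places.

Answer: 3.8000

Derivation:
Step 0: x=[5.7000] v=[0.0000]
Step 1: x=[5.6781] v=[-0.2188]
Step 2: x=[5.6345] v=[-0.4361]
Step 3: x=[5.5695] v=[-0.6503]
Step 4: x=[5.4835] v=[-0.8599]
Step 5: x=[5.3772] v=[-1.0634]
Step 6: x=[5.2513] v=[-1.2594]
Step 7: x=[5.1066] v=[-1.4466]
Step 8: x=[4.9443] v=[-1.6235]
Step 9: x=[4.7654] v=[-1.7890]
Step 10: x=[4.5712] v=[-1.9419]
Step 11: x=[4.3631] v=[-2.0810]
Step 12: x=[4.1426] v=[-2.2055]
Step 13: x=[3.9112] v=[-2.3144]
Step 14: x=[3.6705] v=[-2.4070]
Step 15: x=[3.4222] v=[-2.4826]
Step 16: x=[3.1681] v=[-2.5406]
Step 17: x=[2.9100] v=[-2.5807]
Step 18: x=[2.6497] v=[-2.6026]
Step 19: x=[2.3891] v=[-2.6061]
Step 20: x=[2.1300] v=[-2.5912]
Step 21: x=[1.8742] v=[-2.5580]
Step 22: x=[1.6235] v=[-2.5068]
Step 23: x=[1.3797] v=[-2.4379]
Step 24: x=[1.1445] v=[-2.3518]
Step 25: x=[0.9196] v=[-2.2491]
Step 26: x=[0.7066] v=[-2.1305]
Step 27: x=[0.5069] v=[-1.9969]
Step 28: x=[0.3220] v=[-1.8492]
Step 29: x=[0.1532] v=[-1.6884]
Step 30: x=[0.0016] v=[-1.5157]
Step 31: x=[-0.1316] v=[-1.3323]
Step 32: x=[-0.2456] v=[-1.1395]
Step 33: x=[-0.3395] v=[-0.9386]
Step 34: x=[-0.4126] v=[-0.7311]
Step 35: x=[-0.4645] v=[-0.5185]
Step 36: x=[-0.4947] v=[-0.3022]
Step 37: x=[-0.5031] v=[-0.0838]
Step 38: x=[-0.4896] v=[0.1352]
First v>=0 after going negative at step 38, time=3.8000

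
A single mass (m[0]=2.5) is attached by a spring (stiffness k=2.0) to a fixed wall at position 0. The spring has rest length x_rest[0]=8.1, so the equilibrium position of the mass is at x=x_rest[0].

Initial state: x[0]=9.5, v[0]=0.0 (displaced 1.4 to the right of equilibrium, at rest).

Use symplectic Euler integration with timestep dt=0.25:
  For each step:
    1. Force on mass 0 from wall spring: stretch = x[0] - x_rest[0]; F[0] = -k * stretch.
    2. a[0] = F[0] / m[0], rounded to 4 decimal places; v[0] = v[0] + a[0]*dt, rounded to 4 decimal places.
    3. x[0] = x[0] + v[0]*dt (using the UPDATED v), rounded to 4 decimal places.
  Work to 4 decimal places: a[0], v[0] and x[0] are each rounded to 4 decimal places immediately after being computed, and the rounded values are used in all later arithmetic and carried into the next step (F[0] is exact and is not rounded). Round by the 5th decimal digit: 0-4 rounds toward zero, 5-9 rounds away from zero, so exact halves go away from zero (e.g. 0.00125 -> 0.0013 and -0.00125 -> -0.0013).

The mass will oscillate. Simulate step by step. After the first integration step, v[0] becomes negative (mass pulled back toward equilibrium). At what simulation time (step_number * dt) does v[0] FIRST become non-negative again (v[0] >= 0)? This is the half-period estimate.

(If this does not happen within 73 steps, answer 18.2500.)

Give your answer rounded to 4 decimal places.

Answer: 3.7500

Derivation:
Step 0: x=[9.5000] v=[0.0000]
Step 1: x=[9.4300] v=[-0.2800]
Step 2: x=[9.2935] v=[-0.5460]
Step 3: x=[9.0973] v=[-0.7847]
Step 4: x=[8.8513] v=[-0.9842]
Step 5: x=[8.5677] v=[-1.1345]
Step 6: x=[8.2607] v=[-1.2281]
Step 7: x=[7.9456] v=[-1.2603]
Step 8: x=[7.6383] v=[-1.2294]
Step 9: x=[7.3540] v=[-1.1371]
Step 10: x=[7.1070] v=[-0.9879]
Step 11: x=[6.9097] v=[-0.7893]
Step 12: x=[6.7719] v=[-0.5513]
Step 13: x=[6.7005] v=[-0.2857]
Step 14: x=[6.6991] v=[-0.0058]
Step 15: x=[6.7677] v=[0.2744]
First v>=0 after going negative at step 15, time=3.7500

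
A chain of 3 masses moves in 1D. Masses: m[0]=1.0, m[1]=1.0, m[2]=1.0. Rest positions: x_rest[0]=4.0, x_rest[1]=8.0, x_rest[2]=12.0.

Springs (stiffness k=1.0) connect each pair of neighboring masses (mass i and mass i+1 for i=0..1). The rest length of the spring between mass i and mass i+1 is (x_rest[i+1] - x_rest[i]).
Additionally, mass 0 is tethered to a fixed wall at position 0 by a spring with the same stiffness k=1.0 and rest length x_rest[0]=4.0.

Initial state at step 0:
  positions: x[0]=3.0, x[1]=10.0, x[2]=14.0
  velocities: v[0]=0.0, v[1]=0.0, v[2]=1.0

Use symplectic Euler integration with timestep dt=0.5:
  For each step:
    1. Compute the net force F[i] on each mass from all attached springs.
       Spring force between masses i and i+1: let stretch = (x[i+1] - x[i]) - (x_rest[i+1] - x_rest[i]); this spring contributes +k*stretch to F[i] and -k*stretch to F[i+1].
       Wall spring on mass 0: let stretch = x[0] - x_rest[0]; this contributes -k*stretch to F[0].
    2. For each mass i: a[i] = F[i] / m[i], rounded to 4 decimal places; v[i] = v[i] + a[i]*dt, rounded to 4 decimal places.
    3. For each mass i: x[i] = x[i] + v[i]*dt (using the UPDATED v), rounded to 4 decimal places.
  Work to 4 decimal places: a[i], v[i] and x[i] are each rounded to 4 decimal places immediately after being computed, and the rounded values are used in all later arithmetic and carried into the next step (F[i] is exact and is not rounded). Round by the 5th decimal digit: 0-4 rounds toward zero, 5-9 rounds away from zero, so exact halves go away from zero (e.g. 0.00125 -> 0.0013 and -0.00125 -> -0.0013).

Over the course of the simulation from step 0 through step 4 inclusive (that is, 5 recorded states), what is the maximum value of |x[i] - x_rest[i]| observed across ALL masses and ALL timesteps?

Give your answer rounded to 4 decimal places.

Step 0: x=[3.0000 10.0000 14.0000] v=[0.0000 0.0000 1.0000]
Step 1: x=[4.0000 9.2500 14.5000] v=[2.0000 -1.5000 1.0000]
Step 2: x=[5.3125 8.5000 14.6875] v=[2.6250 -1.5000 0.3750]
Step 3: x=[6.0938 8.5000 14.3281] v=[1.5625 0.0000 -0.7188]
Step 4: x=[5.9532 9.3555 13.5117] v=[-0.2813 1.7110 -1.6329]
Max displacement = 2.6875

Answer: 2.6875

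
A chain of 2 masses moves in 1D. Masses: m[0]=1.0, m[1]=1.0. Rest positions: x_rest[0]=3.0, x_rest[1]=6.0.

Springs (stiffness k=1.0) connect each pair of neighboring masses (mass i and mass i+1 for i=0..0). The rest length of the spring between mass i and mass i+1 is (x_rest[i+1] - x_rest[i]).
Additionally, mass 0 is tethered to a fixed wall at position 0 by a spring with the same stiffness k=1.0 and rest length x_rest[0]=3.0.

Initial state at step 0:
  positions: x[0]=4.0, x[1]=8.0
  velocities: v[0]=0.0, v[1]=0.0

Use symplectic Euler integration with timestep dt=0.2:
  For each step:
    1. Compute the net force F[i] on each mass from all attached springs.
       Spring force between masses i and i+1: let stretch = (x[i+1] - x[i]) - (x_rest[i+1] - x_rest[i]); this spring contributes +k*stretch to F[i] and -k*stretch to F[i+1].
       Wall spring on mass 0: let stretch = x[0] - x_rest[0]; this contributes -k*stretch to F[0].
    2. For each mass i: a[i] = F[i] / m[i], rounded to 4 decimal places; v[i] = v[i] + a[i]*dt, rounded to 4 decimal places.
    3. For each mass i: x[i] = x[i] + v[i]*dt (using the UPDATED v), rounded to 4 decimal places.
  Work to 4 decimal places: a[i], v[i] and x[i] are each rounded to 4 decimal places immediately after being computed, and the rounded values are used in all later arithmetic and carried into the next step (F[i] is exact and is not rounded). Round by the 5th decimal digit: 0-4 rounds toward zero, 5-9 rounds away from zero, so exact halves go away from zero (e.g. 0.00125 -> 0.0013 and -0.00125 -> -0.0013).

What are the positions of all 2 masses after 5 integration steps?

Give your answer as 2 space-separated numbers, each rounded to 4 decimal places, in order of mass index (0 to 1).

Step 0: x=[4.0000 8.0000] v=[0.0000 0.0000]
Step 1: x=[4.0000 7.9600] v=[0.0000 -0.2000]
Step 2: x=[3.9984 7.8816] v=[-0.0080 -0.3920]
Step 3: x=[3.9922 7.7679] v=[-0.0310 -0.5686]
Step 4: x=[3.9773 7.6232] v=[-0.0743 -0.7237]
Step 5: x=[3.9492 7.4526] v=[-0.1406 -0.8529]

Answer: 3.9492 7.4526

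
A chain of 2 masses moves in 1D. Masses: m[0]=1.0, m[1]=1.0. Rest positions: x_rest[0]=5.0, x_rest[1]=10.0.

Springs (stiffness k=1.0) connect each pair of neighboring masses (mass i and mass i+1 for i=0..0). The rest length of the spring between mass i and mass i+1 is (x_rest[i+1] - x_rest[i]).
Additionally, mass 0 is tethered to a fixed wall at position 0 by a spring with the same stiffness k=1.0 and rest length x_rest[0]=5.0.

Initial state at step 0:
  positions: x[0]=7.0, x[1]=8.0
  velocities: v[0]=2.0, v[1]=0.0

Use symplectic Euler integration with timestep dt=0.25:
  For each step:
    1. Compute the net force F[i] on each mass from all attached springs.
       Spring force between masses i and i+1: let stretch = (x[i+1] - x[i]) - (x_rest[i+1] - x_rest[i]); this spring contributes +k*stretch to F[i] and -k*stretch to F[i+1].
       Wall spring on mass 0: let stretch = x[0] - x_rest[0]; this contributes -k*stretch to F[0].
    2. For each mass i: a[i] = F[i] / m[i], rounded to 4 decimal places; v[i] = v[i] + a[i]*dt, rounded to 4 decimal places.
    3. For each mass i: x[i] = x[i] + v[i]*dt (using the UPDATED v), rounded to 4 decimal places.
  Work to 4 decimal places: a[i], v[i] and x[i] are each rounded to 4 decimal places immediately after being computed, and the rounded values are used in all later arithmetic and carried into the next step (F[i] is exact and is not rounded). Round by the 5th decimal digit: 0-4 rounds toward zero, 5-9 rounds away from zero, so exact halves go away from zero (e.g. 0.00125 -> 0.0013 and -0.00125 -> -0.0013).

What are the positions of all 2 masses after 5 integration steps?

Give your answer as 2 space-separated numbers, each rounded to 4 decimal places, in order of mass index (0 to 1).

Step 0: x=[7.0000 8.0000] v=[2.0000 0.0000]
Step 1: x=[7.1250 8.2500] v=[0.5000 1.0000]
Step 2: x=[6.8750 8.7422] v=[-1.0000 1.9688]
Step 3: x=[6.3120 9.4302] v=[-2.2520 2.7520]
Step 4: x=[5.5494 10.2358] v=[-3.0505 3.2225]
Step 5: x=[4.7328 11.0610] v=[-3.2663 3.3009]

Answer: 4.7328 11.0610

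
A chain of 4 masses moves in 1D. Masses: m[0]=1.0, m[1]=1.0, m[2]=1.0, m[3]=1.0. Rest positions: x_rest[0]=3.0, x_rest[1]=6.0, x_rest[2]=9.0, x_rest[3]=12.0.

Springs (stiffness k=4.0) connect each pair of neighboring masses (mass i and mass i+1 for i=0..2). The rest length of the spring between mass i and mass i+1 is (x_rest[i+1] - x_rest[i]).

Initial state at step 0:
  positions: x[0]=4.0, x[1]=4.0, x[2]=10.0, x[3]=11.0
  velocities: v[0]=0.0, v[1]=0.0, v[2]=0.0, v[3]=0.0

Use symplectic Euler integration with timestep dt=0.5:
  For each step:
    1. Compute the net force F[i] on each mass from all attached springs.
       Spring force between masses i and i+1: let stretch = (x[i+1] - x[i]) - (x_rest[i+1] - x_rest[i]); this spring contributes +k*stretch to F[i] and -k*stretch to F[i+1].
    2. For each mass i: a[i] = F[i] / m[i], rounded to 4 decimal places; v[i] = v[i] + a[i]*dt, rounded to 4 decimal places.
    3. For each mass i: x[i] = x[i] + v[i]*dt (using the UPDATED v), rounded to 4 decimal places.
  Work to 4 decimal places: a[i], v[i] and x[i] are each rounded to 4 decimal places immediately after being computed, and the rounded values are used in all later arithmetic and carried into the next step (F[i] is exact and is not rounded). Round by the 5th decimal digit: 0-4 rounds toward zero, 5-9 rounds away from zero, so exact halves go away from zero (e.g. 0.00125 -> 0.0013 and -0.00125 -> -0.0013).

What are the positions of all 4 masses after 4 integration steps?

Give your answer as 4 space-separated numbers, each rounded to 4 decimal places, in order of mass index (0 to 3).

Step 0: x=[4.0000 4.0000 10.0000 11.0000] v=[0.0000 0.0000 0.0000 0.0000]
Step 1: x=[1.0000 10.0000 5.0000 13.0000] v=[-6.0000 12.0000 -10.0000 4.0000]
Step 2: x=[4.0000 2.0000 13.0000 10.0000] v=[6.0000 -16.0000 16.0000 -6.0000]
Step 3: x=[2.0000 7.0000 7.0000 13.0000] v=[-4.0000 10.0000 -12.0000 6.0000]
Step 4: x=[2.0000 7.0000 7.0000 13.0000] v=[0.0000 0.0000 0.0000 0.0000]

Answer: 2.0000 7.0000 7.0000 13.0000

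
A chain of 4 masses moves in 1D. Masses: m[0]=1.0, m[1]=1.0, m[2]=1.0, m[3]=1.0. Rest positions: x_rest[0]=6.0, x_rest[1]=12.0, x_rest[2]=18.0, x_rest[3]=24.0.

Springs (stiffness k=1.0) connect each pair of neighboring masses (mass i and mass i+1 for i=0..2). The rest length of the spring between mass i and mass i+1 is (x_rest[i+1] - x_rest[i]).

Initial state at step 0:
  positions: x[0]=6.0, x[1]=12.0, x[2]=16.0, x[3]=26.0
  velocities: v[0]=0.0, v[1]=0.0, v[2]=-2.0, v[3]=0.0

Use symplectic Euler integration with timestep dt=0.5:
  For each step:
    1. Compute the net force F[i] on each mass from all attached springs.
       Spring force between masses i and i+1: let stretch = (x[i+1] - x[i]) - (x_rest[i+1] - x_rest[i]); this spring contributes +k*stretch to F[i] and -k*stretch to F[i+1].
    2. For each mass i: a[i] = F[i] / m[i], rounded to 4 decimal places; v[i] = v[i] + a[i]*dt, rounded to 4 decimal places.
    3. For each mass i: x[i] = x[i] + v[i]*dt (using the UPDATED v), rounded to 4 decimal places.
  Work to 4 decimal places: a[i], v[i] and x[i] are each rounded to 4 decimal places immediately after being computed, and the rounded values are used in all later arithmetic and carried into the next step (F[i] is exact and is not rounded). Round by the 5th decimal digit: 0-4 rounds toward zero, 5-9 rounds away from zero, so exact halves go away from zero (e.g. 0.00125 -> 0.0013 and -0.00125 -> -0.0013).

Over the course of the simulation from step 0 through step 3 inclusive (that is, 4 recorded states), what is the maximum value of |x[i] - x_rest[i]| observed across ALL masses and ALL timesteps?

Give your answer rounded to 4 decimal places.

Step 0: x=[6.0000 12.0000 16.0000 26.0000] v=[0.0000 0.0000 -2.0000 0.0000]
Step 1: x=[6.0000 11.5000 16.5000 25.0000] v=[0.0000 -1.0000 1.0000 -2.0000]
Step 2: x=[5.8750 10.8750 17.8750 23.3750] v=[-0.2500 -1.2500 2.7500 -3.2500]
Step 3: x=[5.5000 10.7500 18.8750 21.8750] v=[-0.7500 -0.2500 2.0000 -3.0000]
Max displacement = 2.1250

Answer: 2.1250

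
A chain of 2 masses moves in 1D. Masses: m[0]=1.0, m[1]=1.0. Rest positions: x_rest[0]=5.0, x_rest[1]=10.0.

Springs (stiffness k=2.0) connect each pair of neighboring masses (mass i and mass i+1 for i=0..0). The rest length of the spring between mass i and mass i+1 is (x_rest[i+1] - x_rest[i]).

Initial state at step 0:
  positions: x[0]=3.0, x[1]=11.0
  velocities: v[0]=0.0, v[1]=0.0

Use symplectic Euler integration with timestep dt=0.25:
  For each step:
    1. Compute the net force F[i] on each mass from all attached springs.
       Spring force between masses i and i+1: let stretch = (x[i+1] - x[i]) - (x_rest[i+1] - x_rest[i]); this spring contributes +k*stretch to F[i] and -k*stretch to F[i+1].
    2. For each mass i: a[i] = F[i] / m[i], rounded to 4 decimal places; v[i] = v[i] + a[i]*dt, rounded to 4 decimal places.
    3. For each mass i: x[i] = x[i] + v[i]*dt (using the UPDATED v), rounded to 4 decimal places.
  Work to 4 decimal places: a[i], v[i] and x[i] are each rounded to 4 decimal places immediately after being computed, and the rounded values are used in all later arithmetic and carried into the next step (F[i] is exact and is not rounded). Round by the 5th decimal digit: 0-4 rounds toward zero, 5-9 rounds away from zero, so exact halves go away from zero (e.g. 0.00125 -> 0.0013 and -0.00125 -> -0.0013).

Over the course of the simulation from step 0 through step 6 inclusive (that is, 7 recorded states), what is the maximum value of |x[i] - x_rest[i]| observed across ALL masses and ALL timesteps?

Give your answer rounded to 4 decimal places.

Step 0: x=[3.0000 11.0000] v=[0.0000 0.0000]
Step 1: x=[3.3750 10.6250] v=[1.5000 -1.5000]
Step 2: x=[4.0313 9.9688] v=[2.6250 -2.6250]
Step 3: x=[4.8048 9.1954] v=[3.0938 -3.0938]
Step 4: x=[5.5021 8.4981] v=[2.7891 -2.7891]
Step 5: x=[5.9489 8.0513] v=[1.7871 -1.7871]
Step 6: x=[6.0335 7.9667] v=[0.3383 -0.3383]
Max displacement = 2.0333

Answer: 2.0333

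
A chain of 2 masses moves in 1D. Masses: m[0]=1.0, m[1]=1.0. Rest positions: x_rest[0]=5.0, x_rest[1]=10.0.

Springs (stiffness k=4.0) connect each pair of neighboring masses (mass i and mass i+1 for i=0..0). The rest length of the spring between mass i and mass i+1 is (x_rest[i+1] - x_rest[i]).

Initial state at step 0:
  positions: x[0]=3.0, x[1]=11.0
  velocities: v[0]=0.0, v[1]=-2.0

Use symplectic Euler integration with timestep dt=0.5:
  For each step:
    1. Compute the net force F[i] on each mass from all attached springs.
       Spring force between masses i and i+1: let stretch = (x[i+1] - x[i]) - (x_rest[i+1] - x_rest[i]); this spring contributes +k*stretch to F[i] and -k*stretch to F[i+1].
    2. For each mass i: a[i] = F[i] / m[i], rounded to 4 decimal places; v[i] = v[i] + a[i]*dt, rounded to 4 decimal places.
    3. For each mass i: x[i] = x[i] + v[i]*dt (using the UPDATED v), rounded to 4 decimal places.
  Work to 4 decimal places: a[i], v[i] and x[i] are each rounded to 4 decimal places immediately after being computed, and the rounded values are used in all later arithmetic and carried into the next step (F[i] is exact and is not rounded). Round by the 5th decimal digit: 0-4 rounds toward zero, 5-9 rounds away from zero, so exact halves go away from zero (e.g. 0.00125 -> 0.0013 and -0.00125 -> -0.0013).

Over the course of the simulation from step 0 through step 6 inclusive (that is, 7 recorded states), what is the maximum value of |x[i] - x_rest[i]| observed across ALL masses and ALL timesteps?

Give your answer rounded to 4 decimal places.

Answer: 5.0000

Derivation:
Step 0: x=[3.0000 11.0000] v=[0.0000 -2.0000]
Step 1: x=[6.0000 7.0000] v=[6.0000 -8.0000]
Step 2: x=[5.0000 7.0000] v=[-2.0000 0.0000]
Step 3: x=[1.0000 10.0000] v=[-8.0000 6.0000]
Step 4: x=[1.0000 9.0000] v=[0.0000 -2.0000]
Step 5: x=[4.0000 5.0000] v=[6.0000 -8.0000]
Step 6: x=[3.0000 5.0000] v=[-2.0000 0.0000]
Max displacement = 5.0000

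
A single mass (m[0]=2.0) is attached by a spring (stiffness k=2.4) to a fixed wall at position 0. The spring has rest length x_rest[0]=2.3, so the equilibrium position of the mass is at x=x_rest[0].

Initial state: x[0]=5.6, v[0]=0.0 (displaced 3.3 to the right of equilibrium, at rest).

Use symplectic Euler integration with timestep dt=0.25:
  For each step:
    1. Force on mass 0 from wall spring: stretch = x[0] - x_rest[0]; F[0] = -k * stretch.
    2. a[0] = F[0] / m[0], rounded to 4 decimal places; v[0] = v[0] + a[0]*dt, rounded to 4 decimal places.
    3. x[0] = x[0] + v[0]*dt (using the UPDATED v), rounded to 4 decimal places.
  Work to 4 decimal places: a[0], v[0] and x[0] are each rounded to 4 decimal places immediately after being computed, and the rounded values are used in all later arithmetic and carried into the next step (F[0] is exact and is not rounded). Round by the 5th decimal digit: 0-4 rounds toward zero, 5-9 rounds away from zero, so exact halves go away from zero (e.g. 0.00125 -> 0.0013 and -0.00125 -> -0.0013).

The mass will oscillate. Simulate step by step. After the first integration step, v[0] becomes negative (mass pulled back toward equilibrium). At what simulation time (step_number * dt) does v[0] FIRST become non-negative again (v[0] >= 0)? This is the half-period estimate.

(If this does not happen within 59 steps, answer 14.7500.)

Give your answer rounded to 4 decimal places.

Step 0: x=[5.6000] v=[0.0000]
Step 1: x=[5.3525] v=[-0.9900]
Step 2: x=[4.8761] v=[-1.9058]
Step 3: x=[4.2065] v=[-2.6786]
Step 4: x=[3.3939] v=[-3.2506]
Step 5: x=[2.4992] v=[-3.5788]
Step 6: x=[1.5896] v=[-3.6386]
Step 7: x=[0.7332] v=[-3.4255]
Step 8: x=[-0.0057] v=[-2.9555]
Step 9: x=[-0.5717] v=[-2.2638]
Step 10: x=[-0.9223] v=[-1.4023]
Step 11: x=[-1.0312] v=[-0.4356]
Step 12: x=[-0.8903] v=[0.5638]
First v>=0 after going negative at step 12, time=3.0000

Answer: 3.0000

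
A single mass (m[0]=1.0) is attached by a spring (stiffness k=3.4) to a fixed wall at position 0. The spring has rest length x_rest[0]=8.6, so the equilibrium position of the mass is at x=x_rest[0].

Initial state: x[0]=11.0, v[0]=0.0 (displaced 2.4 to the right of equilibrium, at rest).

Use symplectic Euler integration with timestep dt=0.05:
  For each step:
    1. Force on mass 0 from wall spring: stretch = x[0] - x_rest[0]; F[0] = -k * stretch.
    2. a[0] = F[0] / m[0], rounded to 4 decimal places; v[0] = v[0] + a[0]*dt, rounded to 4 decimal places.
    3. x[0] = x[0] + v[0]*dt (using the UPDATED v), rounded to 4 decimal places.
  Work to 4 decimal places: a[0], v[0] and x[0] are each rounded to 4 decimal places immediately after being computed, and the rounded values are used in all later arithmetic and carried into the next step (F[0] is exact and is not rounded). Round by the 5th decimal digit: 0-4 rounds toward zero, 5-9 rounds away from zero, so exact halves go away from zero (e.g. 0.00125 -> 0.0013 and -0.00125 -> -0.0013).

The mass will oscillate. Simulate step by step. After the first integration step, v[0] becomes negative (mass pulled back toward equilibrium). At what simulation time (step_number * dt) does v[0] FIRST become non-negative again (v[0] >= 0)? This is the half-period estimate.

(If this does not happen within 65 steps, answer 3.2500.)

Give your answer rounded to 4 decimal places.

Step 0: x=[11.0000] v=[0.0000]
Step 1: x=[10.9796] v=[-0.4080]
Step 2: x=[10.9390] v=[-0.8125]
Step 3: x=[10.8785] v=[-1.2101]
Step 4: x=[10.7986] v=[-1.5974]
Step 5: x=[10.7000] v=[-1.9712]
Step 6: x=[10.5836] v=[-2.3282]
Step 7: x=[10.4503] v=[-2.6654]
Step 8: x=[10.3013] v=[-2.9800]
Step 9: x=[10.1378] v=[-3.2692]
Step 10: x=[9.9613] v=[-3.5306]
Step 11: x=[9.7732] v=[-3.7620]
Step 12: x=[9.5751] v=[-3.9614]
Step 13: x=[9.3687] v=[-4.1272]
Step 14: x=[9.1558] v=[-4.2579]
Step 15: x=[8.9382] v=[-4.3524]
Step 16: x=[8.7177] v=[-4.4099]
Step 17: x=[8.4962] v=[-4.4299]
Step 18: x=[8.2756] v=[-4.4123]
Step 19: x=[8.0577] v=[-4.3572]
Step 20: x=[7.8445] v=[-4.2650]
Step 21: x=[7.6377] v=[-4.1366]
Step 22: x=[7.4391] v=[-3.9730]
Step 23: x=[7.2503] v=[-3.7756]
Step 24: x=[7.0730] v=[-3.5462]
Step 25: x=[6.9087] v=[-3.2866]
Step 26: x=[6.7587] v=[-2.9991]
Step 27: x=[6.6244] v=[-2.6861]
Step 28: x=[6.5069] v=[-2.3503]
Step 29: x=[6.4072] v=[-1.9945]
Step 30: x=[6.3261] v=[-1.6217]
Step 31: x=[6.2643] v=[-1.2351]
Step 32: x=[6.2224] v=[-0.8380]
Step 33: x=[6.2007] v=[-0.4338]
Step 34: x=[6.1994] v=[-0.0259]
Step 35: x=[6.2185] v=[0.3822]
First v>=0 after going negative at step 35, time=1.7500

Answer: 1.7500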